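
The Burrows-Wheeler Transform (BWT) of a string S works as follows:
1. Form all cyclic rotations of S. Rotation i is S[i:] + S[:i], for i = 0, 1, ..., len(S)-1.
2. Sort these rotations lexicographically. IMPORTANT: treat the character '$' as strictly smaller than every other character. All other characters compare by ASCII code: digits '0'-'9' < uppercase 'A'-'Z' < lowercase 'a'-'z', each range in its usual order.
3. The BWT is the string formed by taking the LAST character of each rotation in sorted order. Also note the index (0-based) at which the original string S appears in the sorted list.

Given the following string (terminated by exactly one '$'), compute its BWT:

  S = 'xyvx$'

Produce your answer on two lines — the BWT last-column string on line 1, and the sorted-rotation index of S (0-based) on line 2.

Answer: xyv$x
3

Derivation:
All 5 rotations (rotation i = S[i:]+S[:i]):
  rot[0] = xyvx$
  rot[1] = yvx$x
  rot[2] = vx$xy
  rot[3] = x$xyv
  rot[4] = $xyvx
Sorted (with $ < everything):
  sorted[0] = $xyvx  (last char: 'x')
  sorted[1] = vx$xy  (last char: 'y')
  sorted[2] = x$xyv  (last char: 'v')
  sorted[3] = xyvx$  (last char: '$')
  sorted[4] = yvx$x  (last char: 'x')
Last column: xyv$x
Original string S is at sorted index 3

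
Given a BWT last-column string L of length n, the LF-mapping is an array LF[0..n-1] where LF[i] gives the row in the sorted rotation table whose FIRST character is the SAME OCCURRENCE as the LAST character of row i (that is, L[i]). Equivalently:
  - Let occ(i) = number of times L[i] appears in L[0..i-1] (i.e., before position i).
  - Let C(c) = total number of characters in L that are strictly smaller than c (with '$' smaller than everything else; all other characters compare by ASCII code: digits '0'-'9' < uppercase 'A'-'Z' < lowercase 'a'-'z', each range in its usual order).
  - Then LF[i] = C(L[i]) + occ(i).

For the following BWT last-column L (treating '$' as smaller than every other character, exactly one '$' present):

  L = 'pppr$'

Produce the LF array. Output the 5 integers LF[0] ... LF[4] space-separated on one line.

Answer: 1 2 3 4 0

Derivation:
Char counts: '$':1, 'p':3, 'r':1
C (first-col start): C('$')=0, C('p')=1, C('r')=4
L[0]='p': occ=0, LF[0]=C('p')+0=1+0=1
L[1]='p': occ=1, LF[1]=C('p')+1=1+1=2
L[2]='p': occ=2, LF[2]=C('p')+2=1+2=3
L[3]='r': occ=0, LF[3]=C('r')+0=4+0=4
L[4]='$': occ=0, LF[4]=C('$')+0=0+0=0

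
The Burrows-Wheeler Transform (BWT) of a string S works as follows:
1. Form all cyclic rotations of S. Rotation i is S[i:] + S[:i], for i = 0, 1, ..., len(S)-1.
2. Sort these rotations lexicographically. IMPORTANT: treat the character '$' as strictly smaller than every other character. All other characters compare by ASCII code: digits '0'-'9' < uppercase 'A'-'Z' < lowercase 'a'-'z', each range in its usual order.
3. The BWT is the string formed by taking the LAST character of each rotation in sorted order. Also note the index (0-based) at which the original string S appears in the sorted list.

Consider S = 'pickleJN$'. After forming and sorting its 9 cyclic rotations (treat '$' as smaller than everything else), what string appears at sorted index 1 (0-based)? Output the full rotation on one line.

Answer: JN$pickle

Derivation:
All 9 rotations (rotation i = S[i:]+S[:i]):
  rot[0] = pickleJN$
  rot[1] = ickleJN$p
  rot[2] = ckleJN$pi
  rot[3] = kleJN$pic
  rot[4] = leJN$pick
  rot[5] = eJN$pickl
  rot[6] = JN$pickle
  rot[7] = N$pickleJ
  rot[8] = $pickleJN
Sorted (with $ < everything):
  sorted[0] = $pickleJN
  sorted[1] = JN$pickle
  sorted[2] = N$pickleJ
  sorted[3] = ckleJN$pi
  sorted[4] = eJN$pickl
  sorted[5] = ickleJN$p
  sorted[6] = kleJN$pic
  sorted[7] = leJN$pick
  sorted[8] = pickleJN$
sorted[1] = JN$pickle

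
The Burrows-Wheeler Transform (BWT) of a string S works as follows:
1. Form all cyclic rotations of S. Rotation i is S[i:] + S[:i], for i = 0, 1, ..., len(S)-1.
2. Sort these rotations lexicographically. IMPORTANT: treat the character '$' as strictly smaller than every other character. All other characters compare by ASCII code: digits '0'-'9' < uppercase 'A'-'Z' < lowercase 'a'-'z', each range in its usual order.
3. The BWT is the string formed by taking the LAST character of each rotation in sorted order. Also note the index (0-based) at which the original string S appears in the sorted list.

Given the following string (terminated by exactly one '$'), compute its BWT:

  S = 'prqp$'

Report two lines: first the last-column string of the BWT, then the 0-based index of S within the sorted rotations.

Answer: pq$rp
2

Derivation:
All 5 rotations (rotation i = S[i:]+S[:i]):
  rot[0] = prqp$
  rot[1] = rqp$p
  rot[2] = qp$pr
  rot[3] = p$prq
  rot[4] = $prqp
Sorted (with $ < everything):
  sorted[0] = $prqp  (last char: 'p')
  sorted[1] = p$prq  (last char: 'q')
  sorted[2] = prqp$  (last char: '$')
  sorted[3] = qp$pr  (last char: 'r')
  sorted[4] = rqp$p  (last char: 'p')
Last column: pq$rp
Original string S is at sorted index 2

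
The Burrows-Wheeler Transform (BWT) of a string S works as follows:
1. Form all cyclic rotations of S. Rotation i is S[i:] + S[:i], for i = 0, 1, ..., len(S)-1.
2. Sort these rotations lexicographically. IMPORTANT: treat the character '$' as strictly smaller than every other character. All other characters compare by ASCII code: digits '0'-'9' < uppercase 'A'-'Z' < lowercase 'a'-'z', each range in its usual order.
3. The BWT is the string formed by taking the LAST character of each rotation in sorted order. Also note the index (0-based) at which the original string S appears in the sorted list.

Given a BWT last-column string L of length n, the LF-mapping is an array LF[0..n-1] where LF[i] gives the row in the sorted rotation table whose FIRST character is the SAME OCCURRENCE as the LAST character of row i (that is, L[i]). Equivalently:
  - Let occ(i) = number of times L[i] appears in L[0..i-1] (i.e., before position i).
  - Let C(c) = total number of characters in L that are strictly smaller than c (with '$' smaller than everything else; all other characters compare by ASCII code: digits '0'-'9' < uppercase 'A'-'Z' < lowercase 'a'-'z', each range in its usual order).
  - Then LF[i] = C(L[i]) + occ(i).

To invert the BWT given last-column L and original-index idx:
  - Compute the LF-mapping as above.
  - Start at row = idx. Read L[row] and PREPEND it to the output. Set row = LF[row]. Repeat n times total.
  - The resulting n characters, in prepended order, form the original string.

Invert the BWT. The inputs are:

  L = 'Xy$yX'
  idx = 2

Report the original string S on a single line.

Answer: XyyX$

Derivation:
LF mapping: 1 3 0 4 2
Walk LF starting at row 2, prepending L[row]:
  step 1: row=2, L[2]='$', prepend. Next row=LF[2]=0
  step 2: row=0, L[0]='X', prepend. Next row=LF[0]=1
  step 3: row=1, L[1]='y', prepend. Next row=LF[1]=3
  step 4: row=3, L[3]='y', prepend. Next row=LF[3]=4
  step 5: row=4, L[4]='X', prepend. Next row=LF[4]=2
Reversed output: XyyX$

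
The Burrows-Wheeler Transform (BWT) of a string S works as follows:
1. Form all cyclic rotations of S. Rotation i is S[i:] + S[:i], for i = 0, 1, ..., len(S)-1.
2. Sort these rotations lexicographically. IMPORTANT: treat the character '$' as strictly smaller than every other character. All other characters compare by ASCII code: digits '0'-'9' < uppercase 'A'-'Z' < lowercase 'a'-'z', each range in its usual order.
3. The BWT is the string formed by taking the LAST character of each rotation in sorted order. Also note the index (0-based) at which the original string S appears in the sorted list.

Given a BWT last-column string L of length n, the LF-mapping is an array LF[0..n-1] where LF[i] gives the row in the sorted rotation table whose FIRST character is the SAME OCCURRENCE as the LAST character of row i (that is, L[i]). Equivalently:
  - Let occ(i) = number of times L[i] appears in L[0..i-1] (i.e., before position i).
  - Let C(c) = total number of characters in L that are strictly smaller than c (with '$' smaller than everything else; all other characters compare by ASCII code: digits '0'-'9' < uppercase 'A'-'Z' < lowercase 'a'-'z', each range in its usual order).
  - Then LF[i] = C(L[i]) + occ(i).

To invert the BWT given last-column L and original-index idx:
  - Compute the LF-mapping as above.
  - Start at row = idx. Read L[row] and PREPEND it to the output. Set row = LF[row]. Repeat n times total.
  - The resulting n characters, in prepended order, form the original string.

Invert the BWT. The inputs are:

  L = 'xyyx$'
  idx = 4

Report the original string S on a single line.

LF mapping: 1 3 4 2 0
Walk LF starting at row 4, prepending L[row]:
  step 1: row=4, L[4]='$', prepend. Next row=LF[4]=0
  step 2: row=0, L[0]='x', prepend. Next row=LF[0]=1
  step 3: row=1, L[1]='y', prepend. Next row=LF[1]=3
  step 4: row=3, L[3]='x', prepend. Next row=LF[3]=2
  step 5: row=2, L[2]='y', prepend. Next row=LF[2]=4
Reversed output: yxyx$

Answer: yxyx$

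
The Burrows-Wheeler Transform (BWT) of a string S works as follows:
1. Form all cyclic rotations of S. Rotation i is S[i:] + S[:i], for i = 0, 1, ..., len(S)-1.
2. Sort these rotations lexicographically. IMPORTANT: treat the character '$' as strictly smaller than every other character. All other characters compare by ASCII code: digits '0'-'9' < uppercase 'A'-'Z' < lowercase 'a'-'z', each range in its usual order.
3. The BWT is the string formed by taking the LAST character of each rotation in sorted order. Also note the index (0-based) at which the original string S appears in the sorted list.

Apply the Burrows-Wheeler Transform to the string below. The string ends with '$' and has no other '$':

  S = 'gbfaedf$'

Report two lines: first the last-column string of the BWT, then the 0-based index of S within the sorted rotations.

Answer: ffgeadb$
7

Derivation:
All 8 rotations (rotation i = S[i:]+S[:i]):
  rot[0] = gbfaedf$
  rot[1] = bfaedf$g
  rot[2] = faedf$gb
  rot[3] = aedf$gbf
  rot[4] = edf$gbfa
  rot[5] = df$gbfae
  rot[6] = f$gbfaed
  rot[7] = $gbfaedf
Sorted (with $ < everything):
  sorted[0] = $gbfaedf  (last char: 'f')
  sorted[1] = aedf$gbf  (last char: 'f')
  sorted[2] = bfaedf$g  (last char: 'g')
  sorted[3] = df$gbfae  (last char: 'e')
  sorted[4] = edf$gbfa  (last char: 'a')
  sorted[5] = f$gbfaed  (last char: 'd')
  sorted[6] = faedf$gb  (last char: 'b')
  sorted[7] = gbfaedf$  (last char: '$')
Last column: ffgeadb$
Original string S is at sorted index 7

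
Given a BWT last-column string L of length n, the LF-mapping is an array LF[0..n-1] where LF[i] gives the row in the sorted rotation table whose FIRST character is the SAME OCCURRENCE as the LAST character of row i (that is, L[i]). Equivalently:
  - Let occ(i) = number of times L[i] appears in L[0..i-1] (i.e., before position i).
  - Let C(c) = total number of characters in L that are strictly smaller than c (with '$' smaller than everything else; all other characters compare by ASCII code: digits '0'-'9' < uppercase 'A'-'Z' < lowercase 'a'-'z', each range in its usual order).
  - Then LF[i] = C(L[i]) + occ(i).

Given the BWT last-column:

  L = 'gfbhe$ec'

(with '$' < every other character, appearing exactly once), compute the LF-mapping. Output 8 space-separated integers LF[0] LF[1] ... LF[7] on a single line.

Answer: 6 5 1 7 3 0 4 2

Derivation:
Char counts: '$':1, 'b':1, 'c':1, 'e':2, 'f':1, 'g':1, 'h':1
C (first-col start): C('$')=0, C('b')=1, C('c')=2, C('e')=3, C('f')=5, C('g')=6, C('h')=7
L[0]='g': occ=0, LF[0]=C('g')+0=6+0=6
L[1]='f': occ=0, LF[1]=C('f')+0=5+0=5
L[2]='b': occ=0, LF[2]=C('b')+0=1+0=1
L[3]='h': occ=0, LF[3]=C('h')+0=7+0=7
L[4]='e': occ=0, LF[4]=C('e')+0=3+0=3
L[5]='$': occ=0, LF[5]=C('$')+0=0+0=0
L[6]='e': occ=1, LF[6]=C('e')+1=3+1=4
L[7]='c': occ=0, LF[7]=C('c')+0=2+0=2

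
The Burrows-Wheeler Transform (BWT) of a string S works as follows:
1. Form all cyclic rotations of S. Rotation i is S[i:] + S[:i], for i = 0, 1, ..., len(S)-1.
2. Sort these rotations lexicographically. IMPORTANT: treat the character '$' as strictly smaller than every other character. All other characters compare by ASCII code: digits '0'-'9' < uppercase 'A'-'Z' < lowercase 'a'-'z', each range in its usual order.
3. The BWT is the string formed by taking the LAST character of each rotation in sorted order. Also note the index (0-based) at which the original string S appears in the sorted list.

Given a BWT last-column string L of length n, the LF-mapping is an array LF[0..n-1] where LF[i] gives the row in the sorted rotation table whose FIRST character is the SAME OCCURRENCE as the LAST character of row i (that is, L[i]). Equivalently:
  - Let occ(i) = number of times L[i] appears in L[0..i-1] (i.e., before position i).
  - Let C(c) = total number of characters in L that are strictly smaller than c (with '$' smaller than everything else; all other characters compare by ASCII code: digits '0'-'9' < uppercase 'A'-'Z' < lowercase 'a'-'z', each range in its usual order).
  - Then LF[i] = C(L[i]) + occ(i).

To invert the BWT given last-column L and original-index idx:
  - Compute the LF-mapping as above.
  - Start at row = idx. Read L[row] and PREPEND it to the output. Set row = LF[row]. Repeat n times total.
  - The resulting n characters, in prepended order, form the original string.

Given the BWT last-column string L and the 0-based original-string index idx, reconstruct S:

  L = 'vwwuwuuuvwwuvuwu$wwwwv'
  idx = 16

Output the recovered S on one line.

LF mapping: 8 12 13 1 14 2 3 4 9 15 16 5 10 6 17 7 0 18 19 20 21 11
Walk LF starting at row 16, prepending L[row]:
  step 1: row=16, L[16]='$', prepend. Next row=LF[16]=0
  step 2: row=0, L[0]='v', prepend. Next row=LF[0]=8
  step 3: row=8, L[8]='v', prepend. Next row=LF[8]=9
  step 4: row=9, L[9]='w', prepend. Next row=LF[9]=15
  step 5: row=15, L[15]='u', prepend. Next row=LF[15]=7
  step 6: row=7, L[7]='u', prepend. Next row=LF[7]=4
  step 7: row=4, L[4]='w', prepend. Next row=LF[4]=14
  step 8: row=14, L[14]='w', prepend. Next row=LF[14]=17
  step 9: row=17, L[17]='w', prepend. Next row=LF[17]=18
  step 10: row=18, L[18]='w', prepend. Next row=LF[18]=19
  step 11: row=19, L[19]='w', prepend. Next row=LF[19]=20
  step 12: row=20, L[20]='w', prepend. Next row=LF[20]=21
  step 13: row=21, L[21]='v', prepend. Next row=LF[21]=11
  step 14: row=11, L[11]='u', prepend. Next row=LF[11]=5
  step 15: row=5, L[5]='u', prepend. Next row=LF[5]=2
  step 16: row=2, L[2]='w', prepend. Next row=LF[2]=13
  step 17: row=13, L[13]='u', prepend. Next row=LF[13]=6
  step 18: row=6, L[6]='u', prepend. Next row=LF[6]=3
  step 19: row=3, L[3]='u', prepend. Next row=LF[3]=1
  step 20: row=1, L[1]='w', prepend. Next row=LF[1]=12
  step 21: row=12, L[12]='v', prepend. Next row=LF[12]=10
  step 22: row=10, L[10]='w', prepend. Next row=LF[10]=16
Reversed output: wvwuuuwuuvwwwwwwuuwvv$

Answer: wvwuuuwuuvwwwwwwuuwvv$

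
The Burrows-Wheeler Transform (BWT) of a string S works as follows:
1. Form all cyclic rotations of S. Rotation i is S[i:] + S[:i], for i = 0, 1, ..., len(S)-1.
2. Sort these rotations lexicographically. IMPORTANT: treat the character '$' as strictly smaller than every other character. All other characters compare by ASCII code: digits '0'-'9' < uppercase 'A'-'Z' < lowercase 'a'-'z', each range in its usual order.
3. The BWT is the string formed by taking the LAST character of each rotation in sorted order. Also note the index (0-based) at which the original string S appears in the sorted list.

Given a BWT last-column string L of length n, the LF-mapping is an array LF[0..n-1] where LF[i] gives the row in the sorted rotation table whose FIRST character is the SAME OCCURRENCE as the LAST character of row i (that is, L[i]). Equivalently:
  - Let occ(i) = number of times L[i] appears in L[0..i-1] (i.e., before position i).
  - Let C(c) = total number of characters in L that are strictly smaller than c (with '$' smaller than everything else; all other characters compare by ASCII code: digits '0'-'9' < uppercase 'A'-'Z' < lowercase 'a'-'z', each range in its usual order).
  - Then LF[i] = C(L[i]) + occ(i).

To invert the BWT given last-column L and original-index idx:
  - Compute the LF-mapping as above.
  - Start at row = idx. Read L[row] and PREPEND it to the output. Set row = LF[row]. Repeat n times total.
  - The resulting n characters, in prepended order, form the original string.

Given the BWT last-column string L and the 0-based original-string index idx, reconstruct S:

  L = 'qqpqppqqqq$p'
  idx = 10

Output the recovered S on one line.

Answer: qqqpppqqqpq$

Derivation:
LF mapping: 5 6 1 7 2 3 8 9 10 11 0 4
Walk LF starting at row 10, prepending L[row]:
  step 1: row=10, L[10]='$', prepend. Next row=LF[10]=0
  step 2: row=0, L[0]='q', prepend. Next row=LF[0]=5
  step 3: row=5, L[5]='p', prepend. Next row=LF[5]=3
  step 4: row=3, L[3]='q', prepend. Next row=LF[3]=7
  step 5: row=7, L[7]='q', prepend. Next row=LF[7]=9
  step 6: row=9, L[9]='q', prepend. Next row=LF[9]=11
  step 7: row=11, L[11]='p', prepend. Next row=LF[11]=4
  step 8: row=4, L[4]='p', prepend. Next row=LF[4]=2
  step 9: row=2, L[2]='p', prepend. Next row=LF[2]=1
  step 10: row=1, L[1]='q', prepend. Next row=LF[1]=6
  step 11: row=6, L[6]='q', prepend. Next row=LF[6]=8
  step 12: row=8, L[8]='q', prepend. Next row=LF[8]=10
Reversed output: qqqpppqqqpq$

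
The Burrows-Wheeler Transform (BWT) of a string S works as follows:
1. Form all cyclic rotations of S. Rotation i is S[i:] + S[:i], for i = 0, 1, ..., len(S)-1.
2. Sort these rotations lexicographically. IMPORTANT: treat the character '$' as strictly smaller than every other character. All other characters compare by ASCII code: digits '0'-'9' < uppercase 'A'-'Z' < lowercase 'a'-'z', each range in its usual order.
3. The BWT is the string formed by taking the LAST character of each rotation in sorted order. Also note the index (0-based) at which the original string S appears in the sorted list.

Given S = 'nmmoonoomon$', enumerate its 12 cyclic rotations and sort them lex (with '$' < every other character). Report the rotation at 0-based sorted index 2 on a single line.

All 12 rotations (rotation i = S[i:]+S[:i]):
  rot[0] = nmmoonoomon$
  rot[1] = mmoonoomon$n
  rot[2] = moonoomon$nm
  rot[3] = oonoomon$nmm
  rot[4] = onoomon$nmmo
  rot[5] = noomon$nmmoo
  rot[6] = oomon$nmmoon
  rot[7] = omon$nmmoono
  rot[8] = mon$nmmoonoo
  rot[9] = on$nmmoonoom
  rot[10] = n$nmmoonoomo
  rot[11] = $nmmoonoomon
Sorted (with $ < everything):
  sorted[0] = $nmmoonoomon
  sorted[1] = mmoonoomon$n
  sorted[2] = mon$nmmoonoo
  sorted[3] = moonoomon$nm
  sorted[4] = n$nmmoonoomo
  sorted[5] = nmmoonoomon$
  sorted[6] = noomon$nmmoo
  sorted[7] = omon$nmmoono
  sorted[8] = on$nmmoonoom
  sorted[9] = onoomon$nmmo
  sorted[10] = oomon$nmmoon
  sorted[11] = oonoomon$nmm
sorted[2] = mon$nmmoonoo

Answer: mon$nmmoonoo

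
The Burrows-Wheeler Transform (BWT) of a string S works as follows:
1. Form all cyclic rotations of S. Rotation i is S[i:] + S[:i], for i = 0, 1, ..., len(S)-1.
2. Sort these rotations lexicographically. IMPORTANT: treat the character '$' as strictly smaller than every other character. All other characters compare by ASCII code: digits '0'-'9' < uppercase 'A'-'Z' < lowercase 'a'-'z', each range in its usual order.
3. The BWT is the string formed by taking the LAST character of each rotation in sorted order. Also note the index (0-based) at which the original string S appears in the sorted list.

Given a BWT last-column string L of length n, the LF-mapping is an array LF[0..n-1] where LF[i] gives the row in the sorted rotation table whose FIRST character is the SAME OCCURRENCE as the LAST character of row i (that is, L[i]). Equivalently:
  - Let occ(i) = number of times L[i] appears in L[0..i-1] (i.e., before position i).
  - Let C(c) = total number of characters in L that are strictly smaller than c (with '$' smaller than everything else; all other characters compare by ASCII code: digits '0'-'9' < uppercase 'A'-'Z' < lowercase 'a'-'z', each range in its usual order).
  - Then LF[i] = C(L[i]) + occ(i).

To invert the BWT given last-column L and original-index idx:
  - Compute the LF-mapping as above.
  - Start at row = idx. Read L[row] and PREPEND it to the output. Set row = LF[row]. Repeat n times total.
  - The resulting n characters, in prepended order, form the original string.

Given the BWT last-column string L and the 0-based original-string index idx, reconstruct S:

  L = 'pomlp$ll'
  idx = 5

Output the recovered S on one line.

LF mapping: 6 5 4 1 7 0 2 3
Walk LF starting at row 5, prepending L[row]:
  step 1: row=5, L[5]='$', prepend. Next row=LF[5]=0
  step 2: row=0, L[0]='p', prepend. Next row=LF[0]=6
  step 3: row=6, L[6]='l', prepend. Next row=LF[6]=2
  step 4: row=2, L[2]='m', prepend. Next row=LF[2]=4
  step 5: row=4, L[4]='p', prepend. Next row=LF[4]=7
  step 6: row=7, L[7]='l', prepend. Next row=LF[7]=3
  step 7: row=3, L[3]='l', prepend. Next row=LF[3]=1
  step 8: row=1, L[1]='o', prepend. Next row=LF[1]=5
Reversed output: ollpmlp$

Answer: ollpmlp$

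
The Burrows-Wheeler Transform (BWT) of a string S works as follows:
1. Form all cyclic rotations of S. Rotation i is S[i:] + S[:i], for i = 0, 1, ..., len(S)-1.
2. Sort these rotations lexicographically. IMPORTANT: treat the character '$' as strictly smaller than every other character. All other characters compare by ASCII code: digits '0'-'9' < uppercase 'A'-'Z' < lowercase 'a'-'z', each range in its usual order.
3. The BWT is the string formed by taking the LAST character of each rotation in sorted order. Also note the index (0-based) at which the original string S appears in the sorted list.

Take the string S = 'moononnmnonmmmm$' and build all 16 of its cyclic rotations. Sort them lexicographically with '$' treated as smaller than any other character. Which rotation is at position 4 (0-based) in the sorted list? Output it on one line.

All 16 rotations (rotation i = S[i:]+S[:i]):
  rot[0] = moononnmnonmmmm$
  rot[1] = oononnmnonmmmm$m
  rot[2] = ononnmnonmmmm$mo
  rot[3] = nonnmnonmmmm$moo
  rot[4] = onnmnonmmmm$moon
  rot[5] = nnmnonmmmm$moono
  rot[6] = nmnonmmmm$moonon
  rot[7] = mnonmmmm$moononn
  rot[8] = nonmmmm$moononnm
  rot[9] = onmmmm$moononnmn
  rot[10] = nmmmm$moononnmno
  rot[11] = mmmm$moononnmnon
  rot[12] = mmm$moononnmnonm
  rot[13] = mm$moononnmnonmm
  rot[14] = m$moononnmnonmmm
  rot[15] = $moononnmnonmmmm
Sorted (with $ < everything):
  sorted[0] = $moononnmnonmmmm
  sorted[1] = m$moononnmnonmmm
  sorted[2] = mm$moononnmnonmm
  sorted[3] = mmm$moononnmnonm
  sorted[4] = mmmm$moononnmnon
  sorted[5] = mnonmmmm$moononn
  sorted[6] = moononnmnonmmmm$
  sorted[7] = nmmmm$moononnmno
  sorted[8] = nmnonmmmm$moonon
  sorted[9] = nnmnonmmmm$moono
  sorted[10] = nonmmmm$moononnm
  sorted[11] = nonnmnonmmmm$moo
  sorted[12] = onmmmm$moononnmn
  sorted[13] = onnmnonmmmm$moon
  sorted[14] = ononnmnonmmmm$mo
  sorted[15] = oononnmnonmmmm$m
sorted[4] = mmmm$moononnmnon

Answer: mmmm$moononnmnon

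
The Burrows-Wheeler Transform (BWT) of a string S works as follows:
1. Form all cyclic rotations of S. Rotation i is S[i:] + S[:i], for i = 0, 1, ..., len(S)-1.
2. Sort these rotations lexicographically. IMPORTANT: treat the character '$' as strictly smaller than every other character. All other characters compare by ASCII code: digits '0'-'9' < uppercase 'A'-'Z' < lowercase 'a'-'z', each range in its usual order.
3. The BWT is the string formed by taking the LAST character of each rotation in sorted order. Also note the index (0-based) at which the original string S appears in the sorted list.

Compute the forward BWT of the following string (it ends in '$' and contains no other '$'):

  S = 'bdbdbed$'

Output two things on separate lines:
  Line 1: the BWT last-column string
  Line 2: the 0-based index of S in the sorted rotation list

Answer: d$ddebbb
1

Derivation:
All 8 rotations (rotation i = S[i:]+S[:i]):
  rot[0] = bdbdbed$
  rot[1] = dbdbed$b
  rot[2] = bdbed$bd
  rot[3] = dbed$bdb
  rot[4] = bed$bdbd
  rot[5] = ed$bdbdb
  rot[6] = d$bdbdbe
  rot[7] = $bdbdbed
Sorted (with $ < everything):
  sorted[0] = $bdbdbed  (last char: 'd')
  sorted[1] = bdbdbed$  (last char: '$')
  sorted[2] = bdbed$bd  (last char: 'd')
  sorted[3] = bed$bdbd  (last char: 'd')
  sorted[4] = d$bdbdbe  (last char: 'e')
  sorted[5] = dbdbed$b  (last char: 'b')
  sorted[6] = dbed$bdb  (last char: 'b')
  sorted[7] = ed$bdbdb  (last char: 'b')
Last column: d$ddebbb
Original string S is at sorted index 1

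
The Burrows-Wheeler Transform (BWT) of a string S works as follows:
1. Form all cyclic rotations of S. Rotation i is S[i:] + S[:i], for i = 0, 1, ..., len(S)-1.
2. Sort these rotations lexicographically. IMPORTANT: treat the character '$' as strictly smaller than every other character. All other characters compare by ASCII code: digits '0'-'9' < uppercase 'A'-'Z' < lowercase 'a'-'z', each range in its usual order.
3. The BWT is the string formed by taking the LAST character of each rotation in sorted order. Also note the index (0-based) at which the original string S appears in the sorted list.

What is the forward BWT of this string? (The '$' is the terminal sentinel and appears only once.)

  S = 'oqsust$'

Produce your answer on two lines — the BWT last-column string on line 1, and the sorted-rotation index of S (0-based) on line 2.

All 7 rotations (rotation i = S[i:]+S[:i]):
  rot[0] = oqsust$
  rot[1] = qsust$o
  rot[2] = sust$oq
  rot[3] = ust$oqs
  rot[4] = st$oqsu
  rot[5] = t$oqsus
  rot[6] = $oqsust
Sorted (with $ < everything):
  sorted[0] = $oqsust  (last char: 't')
  sorted[1] = oqsust$  (last char: '$')
  sorted[2] = qsust$o  (last char: 'o')
  sorted[3] = st$oqsu  (last char: 'u')
  sorted[4] = sust$oq  (last char: 'q')
  sorted[5] = t$oqsus  (last char: 's')
  sorted[6] = ust$oqs  (last char: 's')
Last column: t$ouqss
Original string S is at sorted index 1

Answer: t$ouqss
1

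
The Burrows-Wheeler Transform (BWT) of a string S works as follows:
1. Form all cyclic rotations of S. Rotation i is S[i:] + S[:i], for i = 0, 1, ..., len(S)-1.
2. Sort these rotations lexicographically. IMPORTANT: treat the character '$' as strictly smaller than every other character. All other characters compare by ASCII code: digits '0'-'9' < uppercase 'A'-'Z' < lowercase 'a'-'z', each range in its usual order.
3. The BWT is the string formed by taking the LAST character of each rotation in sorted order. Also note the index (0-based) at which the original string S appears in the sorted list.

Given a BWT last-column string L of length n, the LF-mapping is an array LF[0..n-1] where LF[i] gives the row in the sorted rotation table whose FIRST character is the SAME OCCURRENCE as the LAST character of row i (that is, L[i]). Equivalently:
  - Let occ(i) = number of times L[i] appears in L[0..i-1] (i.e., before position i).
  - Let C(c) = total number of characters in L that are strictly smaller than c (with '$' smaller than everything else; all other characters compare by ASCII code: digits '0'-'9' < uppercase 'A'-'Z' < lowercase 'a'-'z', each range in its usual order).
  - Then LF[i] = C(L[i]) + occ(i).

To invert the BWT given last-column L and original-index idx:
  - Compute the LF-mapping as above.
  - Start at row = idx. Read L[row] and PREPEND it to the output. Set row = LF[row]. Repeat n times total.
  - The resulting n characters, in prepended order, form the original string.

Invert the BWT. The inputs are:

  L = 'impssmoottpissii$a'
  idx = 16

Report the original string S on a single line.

Answer: tomatomississippi$

Derivation:
LF mapping: 2 6 10 12 13 7 8 9 16 17 11 3 14 15 4 5 0 1
Walk LF starting at row 16, prepending L[row]:
  step 1: row=16, L[16]='$', prepend. Next row=LF[16]=0
  step 2: row=0, L[0]='i', prepend. Next row=LF[0]=2
  step 3: row=2, L[2]='p', prepend. Next row=LF[2]=10
  step 4: row=10, L[10]='p', prepend. Next row=LF[10]=11
  step 5: row=11, L[11]='i', prepend. Next row=LF[11]=3
  step 6: row=3, L[3]='s', prepend. Next row=LF[3]=12
  step 7: row=12, L[12]='s', prepend. Next row=LF[12]=14
  step 8: row=14, L[14]='i', prepend. Next row=LF[14]=4
  step 9: row=4, L[4]='s', prepend. Next row=LF[4]=13
  step 10: row=13, L[13]='s', prepend. Next row=LF[13]=15
  step 11: row=15, L[15]='i', prepend. Next row=LF[15]=5
  step 12: row=5, L[5]='m', prepend. Next row=LF[5]=7
  step 13: row=7, L[7]='o', prepend. Next row=LF[7]=9
  step 14: row=9, L[9]='t', prepend. Next row=LF[9]=17
  step 15: row=17, L[17]='a', prepend. Next row=LF[17]=1
  step 16: row=1, L[1]='m', prepend. Next row=LF[1]=6
  step 17: row=6, L[6]='o', prepend. Next row=LF[6]=8
  step 18: row=8, L[8]='t', prepend. Next row=LF[8]=16
Reversed output: tomatomississippi$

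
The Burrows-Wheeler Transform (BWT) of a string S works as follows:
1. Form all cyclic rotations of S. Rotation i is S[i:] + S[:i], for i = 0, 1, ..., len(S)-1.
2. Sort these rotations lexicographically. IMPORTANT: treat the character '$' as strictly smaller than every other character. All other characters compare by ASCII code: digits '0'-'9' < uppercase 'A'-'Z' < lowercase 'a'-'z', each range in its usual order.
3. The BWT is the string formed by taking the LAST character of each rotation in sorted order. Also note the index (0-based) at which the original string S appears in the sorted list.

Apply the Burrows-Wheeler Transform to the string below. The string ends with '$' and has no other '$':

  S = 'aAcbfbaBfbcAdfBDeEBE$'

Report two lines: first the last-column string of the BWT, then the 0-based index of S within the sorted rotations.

All 21 rotations (rotation i = S[i:]+S[:i]):
  rot[0] = aAcbfbaBfbcAdfBDeEBE$
  rot[1] = AcbfbaBfbcAdfBDeEBE$a
  rot[2] = cbfbaBfbcAdfBDeEBE$aA
  rot[3] = bfbaBfbcAdfBDeEBE$aAc
  rot[4] = fbaBfbcAdfBDeEBE$aAcb
  rot[5] = baBfbcAdfBDeEBE$aAcbf
  rot[6] = aBfbcAdfBDeEBE$aAcbfb
  rot[7] = BfbcAdfBDeEBE$aAcbfba
  rot[8] = fbcAdfBDeEBE$aAcbfbaB
  rot[9] = bcAdfBDeEBE$aAcbfbaBf
  rot[10] = cAdfBDeEBE$aAcbfbaBfb
  rot[11] = AdfBDeEBE$aAcbfbaBfbc
  rot[12] = dfBDeEBE$aAcbfbaBfbcA
  rot[13] = fBDeEBE$aAcbfbaBfbcAd
  rot[14] = BDeEBE$aAcbfbaBfbcAdf
  rot[15] = DeEBE$aAcbfbaBfbcAdfB
  rot[16] = eEBE$aAcbfbaBfbcAdfBD
  rot[17] = EBE$aAcbfbaBfbcAdfBDe
  rot[18] = BE$aAcbfbaBfbcAdfBDeE
  rot[19] = E$aAcbfbaBfbcAdfBDeEB
  rot[20] = $aAcbfbaBfbcAdfBDeEBE
Sorted (with $ < everything):
  sorted[0] = $aAcbfbaBfbcAdfBDeEBE  (last char: 'E')
  sorted[1] = AcbfbaBfbcAdfBDeEBE$a  (last char: 'a')
  sorted[2] = AdfBDeEBE$aAcbfbaBfbc  (last char: 'c')
  sorted[3] = BDeEBE$aAcbfbaBfbcAdf  (last char: 'f')
  sorted[4] = BE$aAcbfbaBfbcAdfBDeE  (last char: 'E')
  sorted[5] = BfbcAdfBDeEBE$aAcbfba  (last char: 'a')
  sorted[6] = DeEBE$aAcbfbaBfbcAdfB  (last char: 'B')
  sorted[7] = E$aAcbfbaBfbcAdfBDeEB  (last char: 'B')
  sorted[8] = EBE$aAcbfbaBfbcAdfBDe  (last char: 'e')
  sorted[9] = aAcbfbaBfbcAdfBDeEBE$  (last char: '$')
  sorted[10] = aBfbcAdfBDeEBE$aAcbfb  (last char: 'b')
  sorted[11] = baBfbcAdfBDeEBE$aAcbf  (last char: 'f')
  sorted[12] = bcAdfBDeEBE$aAcbfbaBf  (last char: 'f')
  sorted[13] = bfbaBfbcAdfBDeEBE$aAc  (last char: 'c')
  sorted[14] = cAdfBDeEBE$aAcbfbaBfb  (last char: 'b')
  sorted[15] = cbfbaBfbcAdfBDeEBE$aA  (last char: 'A')
  sorted[16] = dfBDeEBE$aAcbfbaBfbcA  (last char: 'A')
  sorted[17] = eEBE$aAcbfbaBfbcAdfBD  (last char: 'D')
  sorted[18] = fBDeEBE$aAcbfbaBfbcAd  (last char: 'd')
  sorted[19] = fbaBfbcAdfBDeEBE$aAcb  (last char: 'b')
  sorted[20] = fbcAdfBDeEBE$aAcbfbaB  (last char: 'B')
Last column: EacfEaBBe$bffcbAADdbB
Original string S is at sorted index 9

Answer: EacfEaBBe$bffcbAADdbB
9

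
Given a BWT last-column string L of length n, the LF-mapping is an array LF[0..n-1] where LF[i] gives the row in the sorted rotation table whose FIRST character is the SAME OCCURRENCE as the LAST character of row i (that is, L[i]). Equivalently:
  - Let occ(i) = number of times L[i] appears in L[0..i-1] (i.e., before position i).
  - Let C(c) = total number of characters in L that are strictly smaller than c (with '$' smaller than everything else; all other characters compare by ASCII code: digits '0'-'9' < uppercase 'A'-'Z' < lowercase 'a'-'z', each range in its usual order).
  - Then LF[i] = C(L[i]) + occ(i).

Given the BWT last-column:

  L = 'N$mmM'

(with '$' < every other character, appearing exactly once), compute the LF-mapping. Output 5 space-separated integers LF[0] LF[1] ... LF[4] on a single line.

Answer: 2 0 3 4 1

Derivation:
Char counts: '$':1, 'M':1, 'N':1, 'm':2
C (first-col start): C('$')=0, C('M')=1, C('N')=2, C('m')=3
L[0]='N': occ=0, LF[0]=C('N')+0=2+0=2
L[1]='$': occ=0, LF[1]=C('$')+0=0+0=0
L[2]='m': occ=0, LF[2]=C('m')+0=3+0=3
L[3]='m': occ=1, LF[3]=C('m')+1=3+1=4
L[4]='M': occ=0, LF[4]=C('M')+0=1+0=1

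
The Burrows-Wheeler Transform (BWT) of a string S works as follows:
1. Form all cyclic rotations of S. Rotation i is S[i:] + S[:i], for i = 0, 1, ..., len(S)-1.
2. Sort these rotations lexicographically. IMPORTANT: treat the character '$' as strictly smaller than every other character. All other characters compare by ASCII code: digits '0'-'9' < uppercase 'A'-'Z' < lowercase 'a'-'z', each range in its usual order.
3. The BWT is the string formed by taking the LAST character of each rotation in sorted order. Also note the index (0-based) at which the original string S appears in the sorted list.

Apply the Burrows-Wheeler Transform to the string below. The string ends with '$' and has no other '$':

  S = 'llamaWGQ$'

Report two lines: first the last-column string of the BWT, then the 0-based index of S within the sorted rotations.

Answer: QWGamll$a
7

Derivation:
All 9 rotations (rotation i = S[i:]+S[:i]):
  rot[0] = llamaWGQ$
  rot[1] = lamaWGQ$l
  rot[2] = amaWGQ$ll
  rot[3] = maWGQ$lla
  rot[4] = aWGQ$llam
  rot[5] = WGQ$llama
  rot[6] = GQ$llamaW
  rot[7] = Q$llamaWG
  rot[8] = $llamaWGQ
Sorted (with $ < everything):
  sorted[0] = $llamaWGQ  (last char: 'Q')
  sorted[1] = GQ$llamaW  (last char: 'W')
  sorted[2] = Q$llamaWG  (last char: 'G')
  sorted[3] = WGQ$llama  (last char: 'a')
  sorted[4] = aWGQ$llam  (last char: 'm')
  sorted[5] = amaWGQ$ll  (last char: 'l')
  sorted[6] = lamaWGQ$l  (last char: 'l')
  sorted[7] = llamaWGQ$  (last char: '$')
  sorted[8] = maWGQ$lla  (last char: 'a')
Last column: QWGamll$a
Original string S is at sorted index 7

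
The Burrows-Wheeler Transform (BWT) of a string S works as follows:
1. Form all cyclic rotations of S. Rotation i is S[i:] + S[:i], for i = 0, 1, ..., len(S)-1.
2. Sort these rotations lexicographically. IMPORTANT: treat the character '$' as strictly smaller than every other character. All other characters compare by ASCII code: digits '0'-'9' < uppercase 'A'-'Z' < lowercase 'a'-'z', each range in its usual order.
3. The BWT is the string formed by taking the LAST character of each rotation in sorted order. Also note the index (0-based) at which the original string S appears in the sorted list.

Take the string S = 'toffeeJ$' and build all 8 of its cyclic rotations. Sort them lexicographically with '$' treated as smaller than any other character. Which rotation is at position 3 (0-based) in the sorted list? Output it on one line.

Answer: eeJ$toff

Derivation:
All 8 rotations (rotation i = S[i:]+S[:i]):
  rot[0] = toffeeJ$
  rot[1] = offeeJ$t
  rot[2] = ffeeJ$to
  rot[3] = feeJ$tof
  rot[4] = eeJ$toff
  rot[5] = eJ$toffe
  rot[6] = J$toffee
  rot[7] = $toffeeJ
Sorted (with $ < everything):
  sorted[0] = $toffeeJ
  sorted[1] = J$toffee
  sorted[2] = eJ$toffe
  sorted[3] = eeJ$toff
  sorted[4] = feeJ$tof
  sorted[5] = ffeeJ$to
  sorted[6] = offeeJ$t
  sorted[7] = toffeeJ$
sorted[3] = eeJ$toff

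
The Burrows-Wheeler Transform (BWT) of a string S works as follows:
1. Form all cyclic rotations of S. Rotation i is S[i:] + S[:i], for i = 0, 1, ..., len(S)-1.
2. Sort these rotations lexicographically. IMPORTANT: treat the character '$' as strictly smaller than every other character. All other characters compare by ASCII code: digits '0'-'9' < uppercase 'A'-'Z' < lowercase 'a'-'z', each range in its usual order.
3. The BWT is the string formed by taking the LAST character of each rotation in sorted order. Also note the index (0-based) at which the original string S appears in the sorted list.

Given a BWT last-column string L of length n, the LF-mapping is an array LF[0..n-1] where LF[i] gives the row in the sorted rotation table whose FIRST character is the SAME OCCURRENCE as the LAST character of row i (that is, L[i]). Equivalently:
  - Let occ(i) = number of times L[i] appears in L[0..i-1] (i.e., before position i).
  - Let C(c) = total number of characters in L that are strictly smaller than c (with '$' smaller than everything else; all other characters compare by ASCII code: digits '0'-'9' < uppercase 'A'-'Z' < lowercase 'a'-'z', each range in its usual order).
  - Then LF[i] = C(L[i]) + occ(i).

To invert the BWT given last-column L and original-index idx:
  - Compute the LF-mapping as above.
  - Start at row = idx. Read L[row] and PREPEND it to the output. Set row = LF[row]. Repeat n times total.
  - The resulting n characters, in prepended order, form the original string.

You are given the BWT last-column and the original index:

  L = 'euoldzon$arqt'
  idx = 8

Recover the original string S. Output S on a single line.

Answer: quartznoodle$

Derivation:
LF mapping: 3 11 6 4 2 12 7 5 0 1 9 8 10
Walk LF starting at row 8, prepending L[row]:
  step 1: row=8, L[8]='$', prepend. Next row=LF[8]=0
  step 2: row=0, L[0]='e', prepend. Next row=LF[0]=3
  step 3: row=3, L[3]='l', prepend. Next row=LF[3]=4
  step 4: row=4, L[4]='d', prepend. Next row=LF[4]=2
  step 5: row=2, L[2]='o', prepend. Next row=LF[2]=6
  step 6: row=6, L[6]='o', prepend. Next row=LF[6]=7
  step 7: row=7, L[7]='n', prepend. Next row=LF[7]=5
  step 8: row=5, L[5]='z', prepend. Next row=LF[5]=12
  step 9: row=12, L[12]='t', prepend. Next row=LF[12]=10
  step 10: row=10, L[10]='r', prepend. Next row=LF[10]=9
  step 11: row=9, L[9]='a', prepend. Next row=LF[9]=1
  step 12: row=1, L[1]='u', prepend. Next row=LF[1]=11
  step 13: row=11, L[11]='q', prepend. Next row=LF[11]=8
Reversed output: quartznoodle$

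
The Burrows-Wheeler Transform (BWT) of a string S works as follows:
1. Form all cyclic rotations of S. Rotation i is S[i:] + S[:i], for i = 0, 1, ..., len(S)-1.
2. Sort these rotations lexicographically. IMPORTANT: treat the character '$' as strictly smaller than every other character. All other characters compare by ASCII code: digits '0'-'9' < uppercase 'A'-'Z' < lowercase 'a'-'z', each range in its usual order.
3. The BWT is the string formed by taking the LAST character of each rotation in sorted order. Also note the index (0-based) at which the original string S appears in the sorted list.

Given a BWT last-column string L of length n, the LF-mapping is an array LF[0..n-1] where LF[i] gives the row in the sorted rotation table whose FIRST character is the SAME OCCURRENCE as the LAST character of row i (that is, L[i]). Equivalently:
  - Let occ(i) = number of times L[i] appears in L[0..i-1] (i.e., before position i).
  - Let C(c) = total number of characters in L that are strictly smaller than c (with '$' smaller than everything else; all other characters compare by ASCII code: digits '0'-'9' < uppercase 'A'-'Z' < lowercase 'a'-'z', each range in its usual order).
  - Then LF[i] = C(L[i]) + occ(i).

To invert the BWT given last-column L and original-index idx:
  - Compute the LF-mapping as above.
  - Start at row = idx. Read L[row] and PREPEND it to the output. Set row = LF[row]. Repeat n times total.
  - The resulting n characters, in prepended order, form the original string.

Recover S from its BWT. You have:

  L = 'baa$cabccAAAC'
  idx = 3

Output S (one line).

LF mapping: 8 5 6 0 10 7 9 11 12 1 2 3 4
Walk LF starting at row 3, prepending L[row]:
  step 1: row=3, L[3]='$', prepend. Next row=LF[3]=0
  step 2: row=0, L[0]='b', prepend. Next row=LF[0]=8
  step 3: row=8, L[8]='c', prepend. Next row=LF[8]=12
  step 4: row=12, L[12]='C', prepend. Next row=LF[12]=4
  step 5: row=4, L[4]='c', prepend. Next row=LF[4]=10
  step 6: row=10, L[10]='A', prepend. Next row=LF[10]=2
  step 7: row=2, L[2]='a', prepend. Next row=LF[2]=6
  step 8: row=6, L[6]='b', prepend. Next row=LF[6]=9
  step 9: row=9, L[9]='A', prepend. Next row=LF[9]=1
  step 10: row=1, L[1]='a', prepend. Next row=LF[1]=5
  step 11: row=5, L[5]='a', prepend. Next row=LF[5]=7
  step 12: row=7, L[7]='c', prepend. Next row=LF[7]=11
  step 13: row=11, L[11]='A', prepend. Next row=LF[11]=3
Reversed output: AcaaAbaAcCcb$

Answer: AcaaAbaAcCcb$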